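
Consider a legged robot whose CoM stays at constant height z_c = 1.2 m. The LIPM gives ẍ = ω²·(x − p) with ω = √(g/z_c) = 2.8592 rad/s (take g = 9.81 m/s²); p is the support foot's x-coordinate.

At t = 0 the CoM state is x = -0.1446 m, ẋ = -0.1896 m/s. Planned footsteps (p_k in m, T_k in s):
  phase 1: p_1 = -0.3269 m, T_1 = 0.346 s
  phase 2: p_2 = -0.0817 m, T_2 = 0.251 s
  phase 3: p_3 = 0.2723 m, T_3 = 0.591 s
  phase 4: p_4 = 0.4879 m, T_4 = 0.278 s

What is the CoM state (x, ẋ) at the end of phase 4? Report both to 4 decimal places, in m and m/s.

x = -1.1204, ẋ = -4.2179

phase 1: p=-0.3269, T=0.346, ωT=0.989283, cosh=1.530575, sinh=1.158731; start (x,ẋ)=(-0.144600, -0.189600) → end (x,ẋ)=(-0.124714, 0.313771)
phase 2: p=-0.0817, T=0.251, ωT=0.717659, cosh=1.268761, sinh=0.780868; start (x,ẋ)=(-0.124714, 0.313771) → end (x,ẋ)=(-0.050582, 0.302064)
phase 3: p=0.2723, T=0.591, ωT=1.689787, cosh=2.801443, sinh=2.616884; start (x,ẋ)=(-0.050582, 0.302064) → end (x,ẋ)=(-0.355770, -1.569648)
phase 4: p=0.4879, T=0.278, ωT=0.794858, cosh=1.332886, sinh=0.881240; start (x,ẋ)=(-0.355770, -1.569648) → end (x,ẋ)=(-1.120401, -4.217908)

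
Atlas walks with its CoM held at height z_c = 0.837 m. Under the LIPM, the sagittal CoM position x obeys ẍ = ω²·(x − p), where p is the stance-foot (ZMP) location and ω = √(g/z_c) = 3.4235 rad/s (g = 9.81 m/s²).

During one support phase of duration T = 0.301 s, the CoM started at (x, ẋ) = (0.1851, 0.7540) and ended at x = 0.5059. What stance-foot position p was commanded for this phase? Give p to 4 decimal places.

p = 0.0963

ωT = 3.4235·0.301 = 1.030474; cosh(ωT) = 1.579615, sinh(ωT) = 1.222777
x(T) = p + (x₀−p)·cosh(ωT) + (ẋ₀/ω)·sinh(ωT) ⇒ p·(1 − cosh) = x(T) − x₀·cosh − (ẋ₀/ω)·sinh
numerator   = 0.5059 − (0.1851)·1.579615 − (0.7540/3.4235)·1.222777 = -0.055794
denominator = 1 − 1.579615 = -0.579615
p = -0.055794 / -0.579615 = 0.0963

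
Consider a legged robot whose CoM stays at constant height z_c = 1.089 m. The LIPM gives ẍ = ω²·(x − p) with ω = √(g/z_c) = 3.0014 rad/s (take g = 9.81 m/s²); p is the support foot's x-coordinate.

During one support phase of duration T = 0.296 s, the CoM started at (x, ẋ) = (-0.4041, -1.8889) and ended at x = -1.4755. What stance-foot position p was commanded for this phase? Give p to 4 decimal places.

ωT = 3.0014·0.296 = 0.888414; cosh(ωT) = 1.421289, sinh(ωT) = 1.009982
x(T) = p + (x₀−p)·cosh(ωT) + (ẋ₀/ω)·sinh(ωT) ⇒ p·(1 − cosh) = x(T) − x₀·cosh − (ẋ₀/ω)·sinh
numerator   = -1.4755 − (-0.4041)·1.421289 − (-1.8889/3.0014)·1.009982 = -0.265535
denominator = 1 − 1.421289 = -0.421289
p = -0.265535 / -0.421289 = 0.6303

p = 0.6303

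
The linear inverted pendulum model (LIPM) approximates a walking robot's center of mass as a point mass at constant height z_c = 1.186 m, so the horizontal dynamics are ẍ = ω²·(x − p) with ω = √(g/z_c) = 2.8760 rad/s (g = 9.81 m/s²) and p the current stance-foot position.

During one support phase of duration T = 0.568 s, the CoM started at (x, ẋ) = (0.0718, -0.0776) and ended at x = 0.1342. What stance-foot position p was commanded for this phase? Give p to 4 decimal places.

p = -0.0059

ωT = 2.8760·0.568 = 1.633568; cosh(ωT) = 2.658675, sinh(ωT) = 2.463443
x(T) = p + (x₀−p)·cosh(ωT) + (ẋ₀/ω)·sinh(ωT) ⇒ p·(1 − cosh) = x(T) − x₀·cosh − (ẋ₀/ω)·sinh
numerator   = 0.1342 − (0.0718)·2.658675 − (-0.0776/2.8760)·2.463443 = 0.009776
denominator = 1 − 2.658675 = -1.658675
p = 0.009776 / -1.658675 = -0.0059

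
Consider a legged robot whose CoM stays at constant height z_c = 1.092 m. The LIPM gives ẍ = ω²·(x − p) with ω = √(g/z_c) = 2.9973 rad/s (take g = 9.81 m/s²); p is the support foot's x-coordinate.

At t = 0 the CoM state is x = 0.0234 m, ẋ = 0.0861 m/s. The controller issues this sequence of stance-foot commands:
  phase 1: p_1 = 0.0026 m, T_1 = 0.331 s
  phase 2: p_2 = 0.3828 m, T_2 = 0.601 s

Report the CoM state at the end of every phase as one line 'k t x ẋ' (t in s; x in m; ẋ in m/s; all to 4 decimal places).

phase 1: p=0.0026, T=0.331, ωT=0.992106, cosh=1.533852, sinh=1.163057; start (x,ẋ)=(0.023400, 0.086100) → end (x,ẋ)=(0.067914, 0.204574)
phase 2: p=0.3828, T=0.601, ωT=1.801377, cosh=3.111528, sinh=2.946457; start (x,ẋ)=(0.067914, 0.204574) → end (x,ẋ)=(-0.395873, -2.144352)

1 0.3310 0.0679 0.2046
2 0.9320 -0.3959 -2.1444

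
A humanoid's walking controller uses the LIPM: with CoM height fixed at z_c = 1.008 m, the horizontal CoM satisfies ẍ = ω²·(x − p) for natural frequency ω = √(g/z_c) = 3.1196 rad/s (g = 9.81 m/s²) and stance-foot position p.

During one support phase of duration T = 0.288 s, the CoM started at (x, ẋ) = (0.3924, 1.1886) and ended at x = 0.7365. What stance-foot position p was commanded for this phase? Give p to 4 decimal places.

ωT = 3.1196·0.288 = 0.898445; cosh(ωT) = 1.431492, sinh(ωT) = 1.024289
x(T) = p + (x₀−p)·cosh(ωT) + (ẋ₀/ω)·sinh(ωT) ⇒ p·(1 − cosh) = x(T) − x₀·cosh − (ẋ₀/ω)·sinh
numerator   = 0.7365 − (0.3924)·1.431492 − (1.1886/3.1196)·1.024289 = -0.215482
denominator = 1 − 1.431492 = -0.431492
p = -0.215482 / -0.431492 = 0.4994

p = 0.4994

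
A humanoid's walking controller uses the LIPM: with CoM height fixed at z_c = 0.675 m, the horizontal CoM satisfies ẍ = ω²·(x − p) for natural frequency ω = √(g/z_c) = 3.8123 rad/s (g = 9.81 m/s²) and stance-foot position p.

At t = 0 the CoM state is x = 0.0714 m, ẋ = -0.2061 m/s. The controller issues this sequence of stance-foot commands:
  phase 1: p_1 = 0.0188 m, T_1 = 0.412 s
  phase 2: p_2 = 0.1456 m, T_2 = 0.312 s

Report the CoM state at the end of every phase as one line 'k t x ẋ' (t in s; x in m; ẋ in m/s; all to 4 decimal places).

phase 1: p=0.0188, T=0.412, ωT=1.570668, cosh=2.508882, sinh=2.300976; start (x,ẋ)=(0.071400, -0.206100) → end (x,ẋ)=(0.026372, -0.055673)
phase 2: p=0.1456, T=0.312, ωT=1.189438, cosh=1.794813, sinh=1.490420; start (x,ẋ)=(0.026372, -0.055673) → end (x,ẋ)=(-0.090157, -0.777366)

1 0.4120 0.0264 -0.0557
2 0.7240 -0.0902 -0.7774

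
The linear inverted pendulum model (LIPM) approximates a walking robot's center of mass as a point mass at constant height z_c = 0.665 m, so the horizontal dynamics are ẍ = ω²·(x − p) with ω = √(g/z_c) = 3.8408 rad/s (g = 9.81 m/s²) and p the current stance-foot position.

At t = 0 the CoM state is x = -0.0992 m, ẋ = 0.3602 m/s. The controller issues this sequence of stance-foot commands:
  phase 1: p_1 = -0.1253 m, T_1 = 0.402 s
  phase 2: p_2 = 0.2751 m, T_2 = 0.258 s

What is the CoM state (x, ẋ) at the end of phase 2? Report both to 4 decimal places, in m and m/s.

phase 1: p=-0.1253, T=0.402, ωT=1.544002, cosh=2.448409, sinh=2.234884; start (x,ẋ)=(-0.099200, 0.360200) → end (x,ẋ)=(0.148197, 1.105953)
phase 2: p=0.2751, T=0.258, ωT=0.990926, cosh=1.532481, sinh=1.161248; start (x,ẋ)=(0.148197, 1.105953) → end (x,ẋ)=(0.415003, 1.128847)

x = 0.4150, ẋ = 1.1288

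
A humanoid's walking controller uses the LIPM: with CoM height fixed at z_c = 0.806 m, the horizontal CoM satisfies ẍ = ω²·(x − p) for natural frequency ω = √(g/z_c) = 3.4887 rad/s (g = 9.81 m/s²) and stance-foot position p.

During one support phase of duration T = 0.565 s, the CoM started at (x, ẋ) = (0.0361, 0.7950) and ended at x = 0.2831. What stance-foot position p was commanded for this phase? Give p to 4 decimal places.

ωT = 3.4887·0.565 = 1.971115; cosh(ωT) = 3.658991, sinh(ωT) = 3.519689
x(T) = p + (x₀−p)·cosh(ωT) + (ẋ₀/ω)·sinh(ωT) ⇒ p·(1 − cosh) = x(T) − x₀·cosh − (ẋ₀/ω)·sinh
numerator   = 0.2831 − (0.0361)·3.658991 − (0.7950/3.4887)·3.519689 = -0.651051
denominator = 1 − 3.658991 = -2.658991
p = -0.651051 / -2.658991 = 0.2448

p = 0.2448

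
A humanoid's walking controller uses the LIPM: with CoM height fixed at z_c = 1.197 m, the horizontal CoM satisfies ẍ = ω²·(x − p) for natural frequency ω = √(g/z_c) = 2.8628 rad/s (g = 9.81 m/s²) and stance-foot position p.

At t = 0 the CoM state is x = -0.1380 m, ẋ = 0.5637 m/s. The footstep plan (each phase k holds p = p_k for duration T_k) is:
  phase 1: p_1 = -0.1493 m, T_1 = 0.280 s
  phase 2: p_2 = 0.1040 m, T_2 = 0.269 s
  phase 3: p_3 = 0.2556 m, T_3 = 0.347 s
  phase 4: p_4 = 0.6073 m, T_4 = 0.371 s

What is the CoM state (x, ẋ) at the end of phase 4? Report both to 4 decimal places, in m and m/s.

phase 1: p=-0.1493, T=0.280, ωT=0.801584, cosh=1.338843, sinh=0.890226; start (x,ẋ)=(-0.138000, 0.563700) → end (x,ẋ)=(0.041119, 0.783504)
phase 2: p=0.1040, T=0.269, ωT=0.770093, cosh=1.311469, sinh=0.848499; start (x,ẋ)=(0.041119, 0.783504) → end (x,ẋ)=(0.253755, 0.874798)
phase 3: p=0.2556, T=0.347, ωT=0.993392, cosh=1.535348, sinh=1.165029; start (x,ẋ)=(0.253755, 0.874798) → end (x,ẋ)=(0.608770, 1.336965)
phase 4: p=0.6073, T=0.371, ωT=1.062099, cosh=1.619082, sinh=1.273353; start (x,ẋ)=(0.608770, 1.336965) → end (x,ẋ)=(1.204352, 2.170014)

x = 1.2044, ẋ = 2.1700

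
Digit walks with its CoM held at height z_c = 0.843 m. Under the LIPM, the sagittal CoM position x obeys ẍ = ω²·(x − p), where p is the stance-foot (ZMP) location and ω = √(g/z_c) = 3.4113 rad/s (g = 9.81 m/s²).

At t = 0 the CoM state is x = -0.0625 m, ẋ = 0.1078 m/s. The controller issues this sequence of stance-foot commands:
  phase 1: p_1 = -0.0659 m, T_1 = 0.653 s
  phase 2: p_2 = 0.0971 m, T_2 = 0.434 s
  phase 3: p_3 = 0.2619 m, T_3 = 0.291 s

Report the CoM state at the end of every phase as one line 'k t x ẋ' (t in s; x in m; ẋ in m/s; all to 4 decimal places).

phase 1: p=-0.0659, T=0.653, ωT=2.227579, cosh=4.692583, sinh=4.584794; start (x,ẋ)=(-0.062500, 0.107800) → end (x,ẋ)=(0.094938, 0.559037)
phase 2: p=0.0971, T=0.434, ωT=1.480504, cosh=2.311342, sinh=2.083819; start (x,ẋ)=(0.094938, 0.559037) → end (x,ẋ)=(0.433595, 1.276758)
phase 3: p=0.2619, T=0.291, ωT=0.992688, cosh=1.534529, sinh=1.163950; start (x,ẋ)=(0.433595, 1.276758) → end (x,ẋ)=(0.961007, 2.640953)

1 0.6530 0.0949 0.5590
2 1.0870 0.4336 1.2768
3 1.3780 0.9610 2.6410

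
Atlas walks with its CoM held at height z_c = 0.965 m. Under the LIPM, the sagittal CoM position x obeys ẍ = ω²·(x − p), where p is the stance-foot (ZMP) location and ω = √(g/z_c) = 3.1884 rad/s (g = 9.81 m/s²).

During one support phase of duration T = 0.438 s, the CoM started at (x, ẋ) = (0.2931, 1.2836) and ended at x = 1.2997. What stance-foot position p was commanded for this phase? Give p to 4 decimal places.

ωT = 3.1884·0.438 = 1.396519; cosh(ωT) = 2.144283, sinh(ωT) = 1.896826
x(T) = p + (x₀−p)·cosh(ωT) + (ẋ₀/ω)·sinh(ωT) ⇒ p·(1 − cosh) = x(T) − x₀·cosh − (ẋ₀/ω)·sinh
numerator   = 1.2997 − (0.2931)·2.144283 − (1.2836/3.1884)·1.896826 = -0.092422
denominator = 1 − 2.144283 = -1.144283
p = -0.092422 / -1.144283 = 0.0808

p = 0.0808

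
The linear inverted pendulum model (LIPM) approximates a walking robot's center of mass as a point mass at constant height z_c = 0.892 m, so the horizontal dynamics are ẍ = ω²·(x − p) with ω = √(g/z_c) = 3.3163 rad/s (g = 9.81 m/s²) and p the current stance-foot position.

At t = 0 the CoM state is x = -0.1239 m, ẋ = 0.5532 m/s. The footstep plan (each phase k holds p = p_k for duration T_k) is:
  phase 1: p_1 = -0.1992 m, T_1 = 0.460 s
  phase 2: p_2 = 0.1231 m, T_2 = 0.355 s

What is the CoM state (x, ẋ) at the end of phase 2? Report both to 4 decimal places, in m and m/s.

x = 1.3537, ẋ = 4.4306

phase 1: p=-0.1992, T=0.460, ωT=1.525498, cosh=2.407473, sinh=2.189960; start (x,ẋ)=(-0.123900, 0.553200) → end (x,ẋ)=(0.347395, 1.878685)
phase 2: p=0.1231, T=0.355, ωT=1.177286, cosh=1.776835, sinh=1.468721; start (x,ẋ)=(0.347395, 1.878685) → end (x,ẋ)=(1.353666, 4.430591)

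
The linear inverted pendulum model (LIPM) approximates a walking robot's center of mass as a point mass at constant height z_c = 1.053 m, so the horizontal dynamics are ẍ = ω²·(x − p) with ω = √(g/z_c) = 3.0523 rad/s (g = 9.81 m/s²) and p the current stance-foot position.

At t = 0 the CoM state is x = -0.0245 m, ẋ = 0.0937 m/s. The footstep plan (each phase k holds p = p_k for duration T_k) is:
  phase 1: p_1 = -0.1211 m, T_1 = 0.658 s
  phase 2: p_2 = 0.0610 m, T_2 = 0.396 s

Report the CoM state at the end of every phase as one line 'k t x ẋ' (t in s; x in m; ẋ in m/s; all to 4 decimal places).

1 0.6580 0.3576 1.4341
2 1.0540 1.3186 3.9966

phase 1: p=-0.1211, T=0.658, ωT=2.008413, cosh=3.792843, sinh=3.658642; start (x,ẋ)=(-0.024500, 0.093700) → end (x,ẋ)=(0.357602, 1.434148)
phase 2: p=0.0610, T=0.396, ωT=1.208711, cosh=1.823873, sinh=1.525291; start (x,ẋ)=(0.357602, 1.434148) → end (x,ẋ)=(1.318635, 3.996579)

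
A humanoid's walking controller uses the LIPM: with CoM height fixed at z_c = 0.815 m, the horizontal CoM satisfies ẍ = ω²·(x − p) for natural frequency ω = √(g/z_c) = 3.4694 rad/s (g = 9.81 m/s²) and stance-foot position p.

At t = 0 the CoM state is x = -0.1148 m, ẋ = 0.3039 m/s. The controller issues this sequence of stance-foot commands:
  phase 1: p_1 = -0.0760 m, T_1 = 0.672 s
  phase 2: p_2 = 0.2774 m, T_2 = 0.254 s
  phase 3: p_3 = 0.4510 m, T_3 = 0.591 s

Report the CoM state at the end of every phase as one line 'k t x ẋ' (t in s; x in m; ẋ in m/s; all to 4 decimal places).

phase 1: p=-0.0760, T=0.672, ωT=2.331437, cosh=5.194938, sinh=5.097782; start (x,ẋ)=(-0.114800, 0.303900) → end (x,ẋ)=(0.168974, 0.892515)
phase 2: p=0.2774, T=0.254, ωT=0.881228, cosh=1.414068, sinh=0.999794; start (x,ẋ)=(0.168974, 0.892515) → end (x,ẋ)=(0.381278, 0.885980)
phase 3: p=0.4510, T=0.591, ωT=2.050415, cosh=3.949905, sinh=3.821224; start (x,ẋ)=(0.381278, 0.885980) → end (x,ẋ)=(1.151430, 2.575208)

1 0.6720 0.1690 0.8925
2 0.9260 0.3813 0.8860
3 1.5170 1.1514 2.5752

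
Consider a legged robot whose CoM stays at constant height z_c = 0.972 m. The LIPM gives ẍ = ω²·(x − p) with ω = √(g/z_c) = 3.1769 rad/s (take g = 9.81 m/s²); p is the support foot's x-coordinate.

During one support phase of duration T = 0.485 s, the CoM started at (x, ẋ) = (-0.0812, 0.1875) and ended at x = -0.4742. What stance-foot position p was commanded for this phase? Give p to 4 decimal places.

ωT = 3.1769·0.485 = 1.540796; cosh(ωT) = 2.441259, sinh(ωT) = 2.227048
x(T) = p + (x₀−p)·cosh(ωT) + (ẋ₀/ω)·sinh(ωT) ⇒ p·(1 − cosh) = x(T) − x₀·cosh − (ẋ₀/ω)·sinh
numerator   = -0.4742 − (-0.0812)·2.441259 − (0.1875/3.1769)·2.227048 = -0.407410
denominator = 1 − 2.441259 = -1.441259
p = -0.407410 / -1.441259 = 0.2827

p = 0.2827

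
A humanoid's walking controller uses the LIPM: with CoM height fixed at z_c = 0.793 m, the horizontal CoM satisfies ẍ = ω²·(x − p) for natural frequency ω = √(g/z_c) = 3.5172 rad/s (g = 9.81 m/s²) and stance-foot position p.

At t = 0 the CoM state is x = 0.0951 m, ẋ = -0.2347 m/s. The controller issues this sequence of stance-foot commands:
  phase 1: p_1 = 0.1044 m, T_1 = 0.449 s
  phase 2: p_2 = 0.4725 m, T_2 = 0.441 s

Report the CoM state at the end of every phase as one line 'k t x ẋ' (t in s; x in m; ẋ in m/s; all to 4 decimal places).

1 0.4490 -0.0741 -0.6694
2 0.8900 -1.3032 -5.9797

phase 1: p=0.1044, T=0.449, ωT=1.579223, cosh=2.528660, sinh=2.322524; start (x,ẋ)=(0.095100, -0.234700) → end (x,ẋ)=(-0.074097, -0.669446)
phase 2: p=0.4725, T=0.441, ωT=1.551085, cosh=2.464302, sinh=2.252284; start (x,ẋ)=(-0.074097, -0.669446) → end (x,ẋ)=(-1.303168, -5.979711)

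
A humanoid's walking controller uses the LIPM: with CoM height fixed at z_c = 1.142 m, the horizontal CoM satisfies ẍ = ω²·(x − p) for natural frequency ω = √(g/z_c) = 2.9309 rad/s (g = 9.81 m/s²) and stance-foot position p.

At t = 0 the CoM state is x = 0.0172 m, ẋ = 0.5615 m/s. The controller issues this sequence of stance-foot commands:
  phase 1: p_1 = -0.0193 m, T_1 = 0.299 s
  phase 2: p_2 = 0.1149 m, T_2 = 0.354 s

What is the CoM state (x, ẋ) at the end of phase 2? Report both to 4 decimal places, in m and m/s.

x = 0.6634, ẋ = 1.8141

phase 1: p=-0.0193, T=0.299, ωT=0.876339, cosh=1.409197, sinh=0.992893; start (x,ẋ)=(0.017200, 0.561500) → end (x,ẋ)=(0.222353, 0.897482)
phase 2: p=0.1149, T=0.354, ωT=1.037539, cosh=1.588294, sinh=1.233968; start (x,ẋ)=(0.222353, 0.897482) → end (x,ẋ)=(0.663426, 1.814085)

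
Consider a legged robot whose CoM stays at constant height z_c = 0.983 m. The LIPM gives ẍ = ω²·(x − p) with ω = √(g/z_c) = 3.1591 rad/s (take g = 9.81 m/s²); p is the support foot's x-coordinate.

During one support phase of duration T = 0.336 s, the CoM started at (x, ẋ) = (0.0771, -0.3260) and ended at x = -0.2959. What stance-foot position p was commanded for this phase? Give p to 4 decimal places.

ωT = 3.1591·0.336 = 1.061458; cosh(ωT) = 1.618266, sinh(ωT) = 1.272315
x(T) = p + (x₀−p)·cosh(ωT) + (ẋ₀/ω)·sinh(ωT) ⇒ p·(1 − cosh) = x(T) − x₀·cosh − (ẋ₀/ω)·sinh
numerator   = -0.2959 − (0.0771)·1.618266 − (-0.3260/3.1591)·1.272315 = -0.289373
denominator = 1 − 1.618266 = -0.618266
p = -0.289373 / -0.618266 = 0.4680

p = 0.4680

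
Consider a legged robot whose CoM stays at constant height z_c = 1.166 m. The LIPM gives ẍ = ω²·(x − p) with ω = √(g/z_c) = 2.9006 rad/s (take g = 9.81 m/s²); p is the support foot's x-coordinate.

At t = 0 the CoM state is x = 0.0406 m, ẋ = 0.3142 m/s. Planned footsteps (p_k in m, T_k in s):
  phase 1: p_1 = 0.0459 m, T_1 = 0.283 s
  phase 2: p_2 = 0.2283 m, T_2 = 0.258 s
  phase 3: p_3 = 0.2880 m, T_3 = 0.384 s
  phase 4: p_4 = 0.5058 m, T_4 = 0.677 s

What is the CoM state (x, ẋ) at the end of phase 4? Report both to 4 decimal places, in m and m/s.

x = 0.2489, ẋ = -0.6337

phase 1: p=0.0459, T=0.283, ωT=0.820870, cosh=1.356262, sinh=0.916213; start (x,ẋ)=(0.040600, 0.314200) → end (x,ẋ)=(0.137958, 0.412052)
phase 2: p=0.2283, T=0.258, ωT=0.748355, cosh=1.293332, sinh=0.820188; start (x,ẋ)=(0.137958, 0.412052) → end (x,ẋ)=(0.227972, 0.317994)
phase 3: p=0.2880, T=0.384, ωT=1.113830, cosh=1.687151, sinh=1.358852; start (x,ẋ)=(0.227972, 0.317994) → end (x,ẋ)=(0.335696, 0.299905)
phase 4: p=0.5058, T=0.677, ωT=1.963706, cosh=3.633012, sinh=3.492675; start (x,ẋ)=(0.335696, 0.299905) → end (x,ẋ)=(0.248931, -0.633743)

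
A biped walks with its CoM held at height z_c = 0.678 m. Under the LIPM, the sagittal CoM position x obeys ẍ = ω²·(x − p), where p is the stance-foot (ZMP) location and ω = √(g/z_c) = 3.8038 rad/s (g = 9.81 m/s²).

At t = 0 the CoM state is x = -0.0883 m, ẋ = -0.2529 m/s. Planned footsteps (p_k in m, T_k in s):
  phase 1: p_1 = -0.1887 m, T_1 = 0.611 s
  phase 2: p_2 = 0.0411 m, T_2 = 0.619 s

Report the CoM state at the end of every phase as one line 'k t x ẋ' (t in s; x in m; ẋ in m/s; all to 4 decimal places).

1 0.6110 -0.0073 0.6280
2 1.2300 0.6457 2.3769

phase 1: p=-0.1887, T=0.611, ωT=2.324122, cosh=5.157786, sinh=5.059917; start (x,ẋ)=(-0.088300, -0.252900) → end (x,ẋ)=(-0.007273, 0.627986)
phase 2: p=0.0411, T=0.619, ωT=2.354552, cosh=5.314173, sinh=5.219237; start (x,ẋ)=(-0.007273, 0.627986) → end (x,ẋ)=(0.645706, 2.376887)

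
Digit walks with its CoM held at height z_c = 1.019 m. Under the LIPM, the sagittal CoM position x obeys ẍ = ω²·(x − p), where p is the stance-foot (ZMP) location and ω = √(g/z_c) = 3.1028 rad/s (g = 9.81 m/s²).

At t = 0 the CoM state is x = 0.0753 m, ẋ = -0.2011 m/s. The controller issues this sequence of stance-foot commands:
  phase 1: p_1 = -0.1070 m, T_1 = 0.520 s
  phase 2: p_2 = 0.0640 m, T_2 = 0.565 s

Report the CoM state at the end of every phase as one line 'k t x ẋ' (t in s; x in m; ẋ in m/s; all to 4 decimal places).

phase 1: p=-0.1070, T=0.520, ωT=1.613456, cosh=2.609664, sinh=2.410466; start (x,ẋ)=(0.075300, -0.201100) → end (x,ẋ)=(0.212514, 0.838654)
phase 2: p=0.0640, T=0.565, ωT=1.753082, cosh=2.972802, sinh=2.799563; start (x,ẋ)=(0.212514, 0.838654) → end (x,ẋ)=(1.262194, 3.783214)

1 0.5200 0.2125 0.8387
2 1.0850 1.2622 3.7832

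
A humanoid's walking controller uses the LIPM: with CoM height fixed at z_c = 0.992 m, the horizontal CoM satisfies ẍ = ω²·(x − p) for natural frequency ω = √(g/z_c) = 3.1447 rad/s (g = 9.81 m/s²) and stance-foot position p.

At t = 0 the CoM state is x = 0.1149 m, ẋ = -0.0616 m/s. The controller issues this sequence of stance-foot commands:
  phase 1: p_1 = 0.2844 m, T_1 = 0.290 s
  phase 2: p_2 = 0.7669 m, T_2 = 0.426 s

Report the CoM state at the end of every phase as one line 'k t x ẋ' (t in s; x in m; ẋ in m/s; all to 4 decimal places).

1 0.2900 0.0189 -0.6454
2 0.7160 -1.1236 -5.4981

phase 1: p=0.2844, T=0.290, ωT=0.911963, cosh=1.445469, sinh=1.043735; start (x,ẋ)=(0.114900, -0.061600) → end (x,ẋ)=(0.018948, -0.645379)
phase 2: p=0.7669, T=0.426, ωT=1.339642, cosh=2.039808, sinh=1.777869; start (x,ẋ)=(0.018948, -0.645379) → end (x,ẋ)=(-1.123647, -5.498150)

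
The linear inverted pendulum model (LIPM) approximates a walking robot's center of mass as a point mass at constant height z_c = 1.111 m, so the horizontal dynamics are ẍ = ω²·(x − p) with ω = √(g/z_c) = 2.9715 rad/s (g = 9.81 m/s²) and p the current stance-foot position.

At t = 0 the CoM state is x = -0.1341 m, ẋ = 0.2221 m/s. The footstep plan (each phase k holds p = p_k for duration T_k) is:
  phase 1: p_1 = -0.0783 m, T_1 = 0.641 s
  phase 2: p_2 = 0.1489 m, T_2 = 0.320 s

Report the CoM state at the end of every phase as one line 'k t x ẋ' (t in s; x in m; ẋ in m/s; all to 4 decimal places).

1 0.6410 -0.0244 0.2179
2 0.9610 -0.0281 -0.2427

phase 1: p=-0.0783, T=0.641, ωT=1.904732, cosh=3.433233, sinh=3.284371; start (x,ẋ)=(-0.134100, 0.222100) → end (x,ẋ)=(-0.024389, 0.217941)
phase 2: p=0.1489, T=0.320, ωT=0.950880, cosh=1.487193, sinh=1.100793; start (x,ẋ)=(-0.024389, 0.217941) → end (x,ẋ)=(-0.028079, -0.242711)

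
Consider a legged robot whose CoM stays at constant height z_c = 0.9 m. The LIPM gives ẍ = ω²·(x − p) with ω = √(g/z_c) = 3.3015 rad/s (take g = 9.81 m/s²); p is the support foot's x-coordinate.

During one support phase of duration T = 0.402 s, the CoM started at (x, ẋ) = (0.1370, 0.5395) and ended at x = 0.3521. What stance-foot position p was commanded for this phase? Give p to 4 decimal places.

ωT = 3.3015·0.402 = 1.327203; cosh(ωT) = 2.017850, sinh(ωT) = 1.752632
x(T) = p + (x₀−p)·cosh(ωT) + (ẋ₀/ω)·sinh(ωT) ⇒ p·(1 − cosh) = x(T) − x₀·cosh − (ẋ₀/ω)·sinh
numerator   = 0.3521 − (0.1370)·2.017850 − (0.5395/3.3015)·1.752632 = -0.210744
denominator = 1 − 2.017850 = -1.017850
p = -0.210744 / -1.017850 = 0.2070

p = 0.2070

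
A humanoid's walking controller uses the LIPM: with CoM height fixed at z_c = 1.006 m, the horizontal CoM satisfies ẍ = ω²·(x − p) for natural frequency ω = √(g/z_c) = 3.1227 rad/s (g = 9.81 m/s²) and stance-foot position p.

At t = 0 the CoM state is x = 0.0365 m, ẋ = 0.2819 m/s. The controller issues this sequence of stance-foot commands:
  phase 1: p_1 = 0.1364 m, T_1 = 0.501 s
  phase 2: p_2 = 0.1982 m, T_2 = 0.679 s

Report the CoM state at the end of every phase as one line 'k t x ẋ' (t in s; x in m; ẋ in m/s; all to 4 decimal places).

phase 1: p=0.1364, T=0.501, ωT=1.564473, cosh=2.494676, sinh=2.285478; start (x,ẋ)=(0.036500, 0.281900) → end (x,ẋ)=(0.093502, -0.009723)
phase 2: p=0.1982, T=0.679, ωT=2.120313, cosh=4.226871, sinh=4.106877; start (x,ẋ)=(0.093502, -0.009723) → end (x,ẋ)=(-0.257132, -1.383802)

1 0.5010 0.0935 -0.0097
2 1.1800 -0.2571 -1.3838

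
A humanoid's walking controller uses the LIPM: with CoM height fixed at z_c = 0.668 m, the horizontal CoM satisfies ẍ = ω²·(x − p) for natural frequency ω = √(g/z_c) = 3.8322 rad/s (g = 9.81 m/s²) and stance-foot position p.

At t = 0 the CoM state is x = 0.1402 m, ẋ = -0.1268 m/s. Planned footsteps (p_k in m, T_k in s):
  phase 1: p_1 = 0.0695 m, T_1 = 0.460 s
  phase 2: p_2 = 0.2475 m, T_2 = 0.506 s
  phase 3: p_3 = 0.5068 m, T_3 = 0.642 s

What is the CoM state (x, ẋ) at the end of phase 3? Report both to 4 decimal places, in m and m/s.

x = 0.6550, ẋ = 0.6602

phase 1: p=0.0695, T=0.460, ωT=1.762812, cosh=3.000183, sinh=2.828622; start (x,ẋ)=(0.140200, -0.126800) → end (x,ẋ)=(0.188019, 0.385954)
phase 2: p=0.2475, T=0.506, ωT=1.939093, cosh=3.548139, sinh=3.404305; start (x,ẋ)=(0.188019, 0.385954) → end (x,ẋ)=(0.379314, 0.593435)
phase 3: p=0.5068, T=0.642, ωT=2.460272, cosh=5.896706, sinh=5.811294; start (x,ẋ)=(0.379314, 0.593435) → end (x,ẋ)=(0.654957, 0.660183)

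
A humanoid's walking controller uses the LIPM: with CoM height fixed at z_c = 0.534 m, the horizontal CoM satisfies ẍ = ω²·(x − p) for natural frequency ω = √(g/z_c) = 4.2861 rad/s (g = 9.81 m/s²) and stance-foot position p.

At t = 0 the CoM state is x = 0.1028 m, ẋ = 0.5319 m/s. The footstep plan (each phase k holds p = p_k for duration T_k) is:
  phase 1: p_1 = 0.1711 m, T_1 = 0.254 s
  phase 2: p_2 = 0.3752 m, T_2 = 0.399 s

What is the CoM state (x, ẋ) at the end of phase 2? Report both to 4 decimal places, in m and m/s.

phase 1: p=0.1711, T=0.254, ωT=1.088669, cosh=1.653492, sinh=1.316827; start (x,ẋ)=(0.102800, 0.531900) → end (x,ẋ)=(0.221583, 0.494003)
phase 2: p=0.3752, T=0.399, ωT=1.710154, cosh=2.855325, sinh=2.674487; start (x,ẋ)=(0.221583, 0.494003) → end (x,ẋ)=(0.244828, -0.350387)

x = 0.2448, ẋ = -0.3504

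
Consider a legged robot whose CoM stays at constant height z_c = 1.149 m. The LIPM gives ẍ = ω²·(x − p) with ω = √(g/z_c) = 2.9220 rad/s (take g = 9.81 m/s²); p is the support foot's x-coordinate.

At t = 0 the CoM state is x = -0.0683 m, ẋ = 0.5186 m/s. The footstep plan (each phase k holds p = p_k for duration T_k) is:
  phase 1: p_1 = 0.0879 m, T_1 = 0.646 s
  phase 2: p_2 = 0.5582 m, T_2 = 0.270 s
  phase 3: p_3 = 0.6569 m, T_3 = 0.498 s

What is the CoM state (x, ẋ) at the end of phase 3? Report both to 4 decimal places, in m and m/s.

phase 1: p=0.0879, T=0.646, ωT=1.887612, cosh=3.377507, sinh=3.226074; start (x,ẋ)=(-0.068300, 0.518600) → end (x,ẋ)=(0.132901, 0.279142)
phase 2: p=0.5582, T=0.270, ωT=0.788940, cosh=1.327694, sinh=0.873368; start (x,ẋ)=(0.132901, 0.279142) → end (x,ẋ)=(0.076967, -0.714740)
phase 3: p=0.6569, T=0.498, ωT=1.455156, cosh=2.259258, sinh=2.025894; start (x,ẋ)=(0.076967, -0.714740) → end (x,ẋ)=(-1.148866, -5.047792)

x = -1.1489, ẋ = -5.0478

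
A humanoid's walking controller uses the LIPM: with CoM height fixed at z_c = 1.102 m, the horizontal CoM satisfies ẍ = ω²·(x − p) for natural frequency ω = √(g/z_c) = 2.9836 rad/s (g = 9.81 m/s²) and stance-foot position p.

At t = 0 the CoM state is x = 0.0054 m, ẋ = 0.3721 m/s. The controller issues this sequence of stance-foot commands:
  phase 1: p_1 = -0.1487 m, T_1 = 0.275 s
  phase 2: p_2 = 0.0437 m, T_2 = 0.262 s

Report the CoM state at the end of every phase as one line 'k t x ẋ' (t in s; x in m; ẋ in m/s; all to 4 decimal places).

1 0.2750 0.1744 0.9255
2 0.5370 0.4844 1.5600

phase 1: p=-0.1487, T=0.275, ωT=0.820490, cosh=1.355914, sinh=0.915698; start (x,ẋ)=(0.005400, 0.372100) → end (x,ẋ)=(0.174448, 0.925549)
phase 2: p=0.0437, T=0.262, ωT=0.781703, cosh=1.321408, sinh=0.863782; start (x,ẋ)=(0.174448, 0.925549) → end (x,ẋ)=(0.484427, 1.559989)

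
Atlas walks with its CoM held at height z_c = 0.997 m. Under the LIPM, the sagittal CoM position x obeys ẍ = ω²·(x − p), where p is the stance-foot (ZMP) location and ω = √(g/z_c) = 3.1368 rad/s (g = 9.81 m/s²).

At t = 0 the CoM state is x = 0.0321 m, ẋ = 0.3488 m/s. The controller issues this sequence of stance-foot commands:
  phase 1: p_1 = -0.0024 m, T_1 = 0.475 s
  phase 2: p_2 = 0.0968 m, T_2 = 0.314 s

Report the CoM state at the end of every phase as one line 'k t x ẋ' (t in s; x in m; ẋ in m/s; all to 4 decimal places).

1 0.4750 0.3122 1.0410
2 0.7890 0.8077 2.3665

phase 1: p=-0.0024, T=0.475, ωT=1.489980, cosh=2.331192, sinh=2.105815; start (x,ẋ)=(0.032100, 0.348800) → end (x,ẋ)=(0.312185, 1.041010)
phase 2: p=0.0968, T=0.314, ωT=0.984955, cosh=1.525574, sinh=1.152118; start (x,ẋ)=(0.312185, 1.041010) → end (x,ẋ)=(0.807739, 2.366530)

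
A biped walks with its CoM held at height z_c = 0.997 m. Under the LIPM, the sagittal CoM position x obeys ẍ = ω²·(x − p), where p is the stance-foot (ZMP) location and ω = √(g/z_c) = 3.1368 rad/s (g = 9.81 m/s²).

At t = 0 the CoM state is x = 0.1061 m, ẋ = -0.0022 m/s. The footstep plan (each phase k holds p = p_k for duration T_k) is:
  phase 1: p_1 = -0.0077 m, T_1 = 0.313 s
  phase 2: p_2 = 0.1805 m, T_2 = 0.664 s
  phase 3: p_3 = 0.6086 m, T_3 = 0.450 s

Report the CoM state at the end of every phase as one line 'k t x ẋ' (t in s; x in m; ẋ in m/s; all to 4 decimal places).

phase 1: p=-0.0077, T=0.313, ωT=0.981818, cosh=1.521967, sinh=1.147338; start (x,ẋ)=(0.106100, -0.002200) → end (x,ẋ)=(0.164695, 0.406215)
phase 2: p=0.1805, T=0.664, ωT=2.082835, cosh=4.075886, sinh=3.951309; start (x,ẋ)=(0.164695, 0.406215) → end (x,ẋ)=(0.627775, 1.459792)
phase 3: p=0.6086, T=0.450, ωT=1.411560, cosh=2.173056, sinh=1.929294; start (x,ẋ)=(0.627775, 1.459792) → end (x,ẋ)=(1.548115, 3.288252)

1 0.3130 0.1647 0.4062
2 0.9770 0.6278 1.4598
3 1.4270 1.5481 3.2883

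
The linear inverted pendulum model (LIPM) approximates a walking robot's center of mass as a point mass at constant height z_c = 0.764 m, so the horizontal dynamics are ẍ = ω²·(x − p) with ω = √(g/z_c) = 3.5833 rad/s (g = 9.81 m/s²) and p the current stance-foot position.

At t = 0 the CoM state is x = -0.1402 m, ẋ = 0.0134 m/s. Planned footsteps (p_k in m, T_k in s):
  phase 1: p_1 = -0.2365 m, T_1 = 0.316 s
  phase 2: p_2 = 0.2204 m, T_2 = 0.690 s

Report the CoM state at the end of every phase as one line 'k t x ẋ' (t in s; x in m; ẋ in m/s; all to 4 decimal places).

phase 1: p=-0.2365, T=0.316, ωT=1.132323, cosh=1.712570, sinh=1.390286; start (x,ẋ)=(-0.140200, 0.013400) → end (x,ẋ)=(-0.066380, 0.502697)
phase 2: p=0.2204, T=0.690, ωT=2.472477, cosh=5.968071, sinh=5.883696; start (x,ẋ)=(-0.066380, 0.502697) → end (x,ẋ)=(-0.665710, -3.046076)

1 0.3160 -0.0664 0.5027
2 1.0060 -0.6657 -3.0461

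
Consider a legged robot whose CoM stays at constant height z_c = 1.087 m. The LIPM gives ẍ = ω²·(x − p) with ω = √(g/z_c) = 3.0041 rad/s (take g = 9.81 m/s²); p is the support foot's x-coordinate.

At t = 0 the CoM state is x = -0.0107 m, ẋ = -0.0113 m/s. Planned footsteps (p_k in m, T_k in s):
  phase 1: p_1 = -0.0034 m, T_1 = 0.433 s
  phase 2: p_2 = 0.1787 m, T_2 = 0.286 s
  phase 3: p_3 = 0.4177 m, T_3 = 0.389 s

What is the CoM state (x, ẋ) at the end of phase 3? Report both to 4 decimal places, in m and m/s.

phase 1: p=-0.0034, T=0.433, ωT=1.300775, cosh=1.972232, sinh=1.699911; start (x,ẋ)=(-0.010700, -0.011300) → end (x,ẋ)=(-0.024192, -0.059565)
phase 2: p=0.1787, T=0.286, ωT=0.859173, cosh=1.392359, sinh=0.968847; start (x,ẋ)=(-0.024192, -0.059565) → end (x,ẋ)=(-0.123008, -0.673455)
phase 3: p=0.4177, T=0.389, ωT=1.168595, cosh=1.764136, sinh=1.453333; start (x,ẋ)=(-0.123008, -0.673455) → end (x,ẋ)=(-0.861989, -3.548774)

x = -0.8620, ẋ = -3.5488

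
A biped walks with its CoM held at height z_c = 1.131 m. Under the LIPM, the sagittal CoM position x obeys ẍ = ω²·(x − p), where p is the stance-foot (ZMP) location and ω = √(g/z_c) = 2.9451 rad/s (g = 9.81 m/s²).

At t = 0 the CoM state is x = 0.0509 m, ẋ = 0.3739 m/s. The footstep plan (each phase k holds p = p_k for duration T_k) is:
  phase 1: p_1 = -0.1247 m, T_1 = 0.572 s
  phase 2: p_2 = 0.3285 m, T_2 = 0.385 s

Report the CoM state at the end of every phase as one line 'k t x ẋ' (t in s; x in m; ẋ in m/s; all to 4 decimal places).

phase 1: p=-0.1247, T=0.572, ωT=1.684597, cosh=2.787899, sinh=2.602380; start (x,ẋ)=(0.050900, 0.373900) → end (x,ẋ)=(0.695245, 2.388241)
phase 2: p=0.3285, T=0.385, ωT=1.133864, cosh=1.714714, sinh=1.392926; start (x,ẋ)=(0.695245, 2.388241) → end (x,ẋ)=(2.086914, 5.599648)

1 0.5720 0.6952 2.3882
2 0.9570 2.0869 5.5996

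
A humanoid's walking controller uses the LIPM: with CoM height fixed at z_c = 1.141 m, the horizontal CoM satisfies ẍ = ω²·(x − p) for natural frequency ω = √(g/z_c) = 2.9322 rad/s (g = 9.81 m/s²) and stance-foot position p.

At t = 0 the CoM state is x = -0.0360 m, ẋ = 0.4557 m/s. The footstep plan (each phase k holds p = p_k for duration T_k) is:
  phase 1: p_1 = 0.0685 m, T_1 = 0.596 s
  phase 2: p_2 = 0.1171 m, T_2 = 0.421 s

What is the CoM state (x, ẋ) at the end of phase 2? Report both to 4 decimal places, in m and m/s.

phase 1: p=0.0685, T=0.596, ωT=1.747591, cosh=2.957475, sinh=2.783282; start (x,ẋ)=(-0.036000, 0.455700) → end (x,ẋ)=(0.192000, 0.494882)
phase 2: p=0.1171, T=0.421, ωT=1.234456, cosh=1.863751, sinh=1.572758; start (x,ẋ)=(0.192000, 0.494882) → end (x,ẋ)=(0.522138, 1.267750)

x = 0.5221, ẋ = 1.2678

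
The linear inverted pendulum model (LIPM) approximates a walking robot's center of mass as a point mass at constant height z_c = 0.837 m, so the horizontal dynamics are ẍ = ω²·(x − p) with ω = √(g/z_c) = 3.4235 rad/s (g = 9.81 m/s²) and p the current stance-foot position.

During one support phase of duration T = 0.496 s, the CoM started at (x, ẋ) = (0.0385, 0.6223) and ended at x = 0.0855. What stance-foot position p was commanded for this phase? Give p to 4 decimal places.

ωT = 3.4235·0.496 = 1.698056; cosh(ωT) = 2.823178, sinh(ωT) = 2.640139
x(T) = p + (x₀−p)·cosh(ωT) + (ẋ₀/ω)·sinh(ωT) ⇒ p·(1 − cosh) = x(T) − x₀·cosh − (ẋ₀/ω)·sinh
numerator   = 0.0855 − (0.0385)·2.823178 − (0.6223/3.4235)·2.640139 = -0.503098
denominator = 1 − 2.823178 = -1.823178
p = -0.503098 / -1.823178 = 0.2759

p = 0.2759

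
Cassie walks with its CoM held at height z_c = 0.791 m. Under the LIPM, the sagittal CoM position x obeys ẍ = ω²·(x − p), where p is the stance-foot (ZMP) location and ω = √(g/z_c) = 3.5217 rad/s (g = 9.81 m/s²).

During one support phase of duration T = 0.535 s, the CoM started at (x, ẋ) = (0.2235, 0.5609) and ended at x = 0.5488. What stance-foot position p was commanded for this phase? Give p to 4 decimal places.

ωT = 3.5217·0.535 = 1.884110; cosh(ωT) = 3.366228, sinh(ωT) = 3.214264
x(T) = p + (x₀−p)·cosh(ωT) + (ẋ₀/ω)·sinh(ωT) ⇒ p·(1 − cosh) = x(T) − x₀·cosh − (ẋ₀/ω)·sinh
numerator   = 0.5488 − (0.2235)·3.366228 − (0.5609/3.5217)·3.214264 = -0.715487
denominator = 1 − 3.366228 = -2.366228
p = -0.715487 / -2.366228 = 0.3024

p = 0.3024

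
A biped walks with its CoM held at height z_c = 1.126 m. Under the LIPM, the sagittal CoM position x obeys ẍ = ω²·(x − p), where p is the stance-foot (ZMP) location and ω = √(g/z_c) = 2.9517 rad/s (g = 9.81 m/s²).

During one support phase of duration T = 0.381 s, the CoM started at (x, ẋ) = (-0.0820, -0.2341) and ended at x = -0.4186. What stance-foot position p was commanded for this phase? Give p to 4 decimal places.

ωT = 2.9517·0.381 = 1.124598; cosh(ωT) = 1.701881, sinh(ωT) = 1.377097
x(T) = p + (x₀−p)·cosh(ωT) + (ẋ₀/ω)·sinh(ωT) ⇒ p·(1 − cosh) = x(T) − x₀·cosh − (ẋ₀/ω)·sinh
numerator   = -0.4186 − (-0.0820)·1.701881 − (-0.2341/2.9517)·1.377097 = -0.169828
denominator = 1 − 1.701881 = -0.701881
p = -0.169828 / -0.701881 = 0.2420

p = 0.2420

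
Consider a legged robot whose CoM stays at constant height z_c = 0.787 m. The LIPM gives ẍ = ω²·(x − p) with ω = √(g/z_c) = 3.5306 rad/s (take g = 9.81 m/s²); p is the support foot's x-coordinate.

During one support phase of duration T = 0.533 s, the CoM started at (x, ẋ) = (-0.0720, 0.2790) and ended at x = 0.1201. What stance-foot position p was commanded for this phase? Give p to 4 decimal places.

p = -0.0460

ωT = 3.5306·0.533 = 1.881810; cosh(ωT) = 3.358845, sinh(ωT) = 3.206531
x(T) = p + (x₀−p)·cosh(ωT) + (ẋ₀/ω)·sinh(ωT) ⇒ p·(1 − cosh) = x(T) − x₀·cosh − (ẋ₀/ω)·sinh
numerator   = 0.1201 − (-0.0720)·3.358845 − (0.2790/3.5306)·3.206531 = 0.108546
denominator = 1 − 3.358845 = -2.358845
p = 0.108546 / -2.358845 = -0.0460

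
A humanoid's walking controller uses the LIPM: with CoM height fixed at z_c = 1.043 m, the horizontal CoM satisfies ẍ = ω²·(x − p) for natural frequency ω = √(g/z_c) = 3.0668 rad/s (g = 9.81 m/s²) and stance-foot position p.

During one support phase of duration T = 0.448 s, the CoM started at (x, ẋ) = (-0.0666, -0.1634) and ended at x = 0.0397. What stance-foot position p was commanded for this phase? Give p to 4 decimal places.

p = -0.2525

ωT = 3.0668·0.448 = 1.373926; cosh(ωT) = 2.101972, sinh(ωT) = 1.848861
x(T) = p + (x₀−p)·cosh(ωT) + (ẋ₀/ω)·sinh(ωT) ⇒ p·(1 − cosh) = x(T) − x₀·cosh − (ẋ₀/ω)·sinh
numerator   = 0.0397 − (-0.0666)·2.101972 − (-0.1634/3.0668)·1.848861 = 0.278199
denominator = 1 − 2.101972 = -1.101972
p = 0.278199 / -1.101972 = -0.2525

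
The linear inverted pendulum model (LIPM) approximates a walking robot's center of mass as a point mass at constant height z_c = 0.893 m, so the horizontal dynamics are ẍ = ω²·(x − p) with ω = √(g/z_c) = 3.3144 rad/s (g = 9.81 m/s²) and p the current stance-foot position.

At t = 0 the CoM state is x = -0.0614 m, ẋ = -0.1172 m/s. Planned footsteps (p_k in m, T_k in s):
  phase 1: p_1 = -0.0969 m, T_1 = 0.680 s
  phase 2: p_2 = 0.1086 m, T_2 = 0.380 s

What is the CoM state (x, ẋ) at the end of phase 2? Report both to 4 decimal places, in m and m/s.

phase 1: p=-0.0969, T=0.680, ωT=2.253792, cosh=4.814391, sinh=4.709391; start (x,ẋ)=(-0.061400, -0.117200) → end (x,ẋ)=(-0.092517, -0.010134)
phase 2: p=0.1086, T=0.380, ωT=1.259472, cosh=1.903682, sinh=1.619878; start (x,ẋ)=(-0.092517, -0.010134) → end (x,ẋ)=(-0.279216, -1.099075)

x = -0.2792, ẋ = -1.0991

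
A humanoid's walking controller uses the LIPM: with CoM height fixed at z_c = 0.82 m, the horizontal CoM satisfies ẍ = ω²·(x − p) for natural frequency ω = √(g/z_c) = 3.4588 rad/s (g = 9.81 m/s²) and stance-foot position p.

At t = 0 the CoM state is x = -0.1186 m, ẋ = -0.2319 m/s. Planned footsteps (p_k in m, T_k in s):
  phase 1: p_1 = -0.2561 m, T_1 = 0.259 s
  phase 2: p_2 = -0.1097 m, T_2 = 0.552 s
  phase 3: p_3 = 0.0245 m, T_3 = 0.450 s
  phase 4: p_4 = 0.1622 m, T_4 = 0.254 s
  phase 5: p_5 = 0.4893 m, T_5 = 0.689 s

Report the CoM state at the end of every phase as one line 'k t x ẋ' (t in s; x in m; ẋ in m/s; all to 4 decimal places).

phase 1: p=-0.2561, T=0.259, ωT=0.895829, cosh=1.428817, sinh=1.020549; start (x,ẋ)=(-0.118600, -0.231900) → end (x,ẋ)=(-0.128062, 0.154015)
phase 2: p=-0.1097, T=0.552, ωT=1.909258, cosh=3.448134, sinh=3.299943; start (x,ẋ)=(-0.128062, 0.154015) → end (x,ẋ)=(-0.026072, 0.321486)
phase 3: p=0.0245, T=0.450, ωT=1.556460, cosh=2.476443, sinh=2.265562; start (x,ẋ)=(-0.026072, 0.321486) → end (x,ẋ)=(0.109838, 0.399851)
phase 4: p=0.1622, T=0.254, ωT=0.878535, cosh=1.411381, sinh=0.995990; start (x,ẋ)=(0.109838, 0.399851) → end (x,ẋ)=(0.203438, 0.383960)
phase 5: p=0.4893, T=0.689, ωT=2.383113, cosh=5.465428, sinh=5.373165; start (x,ẋ)=(0.203438, 0.383960) → end (x,ẋ)=(-0.476583, -3.214148)

1 0.2590 -0.1281 0.1540
2 0.8110 -0.0261 0.3215
3 1.2610 0.1098 0.3999
4 1.5150 0.2034 0.3840
5 2.2040 -0.4766 -3.2141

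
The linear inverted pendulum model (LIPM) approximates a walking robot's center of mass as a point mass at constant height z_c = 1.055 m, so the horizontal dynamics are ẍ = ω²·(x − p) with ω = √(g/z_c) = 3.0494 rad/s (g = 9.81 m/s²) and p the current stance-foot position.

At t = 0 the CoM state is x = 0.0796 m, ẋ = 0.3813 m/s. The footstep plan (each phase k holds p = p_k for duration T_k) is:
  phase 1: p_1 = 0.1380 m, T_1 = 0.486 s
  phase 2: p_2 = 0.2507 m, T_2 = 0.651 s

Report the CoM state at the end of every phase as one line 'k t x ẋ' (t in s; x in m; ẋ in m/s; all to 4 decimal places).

phase 1: p=0.1380, T=0.486, ωT=1.482008, cosh=2.314479, sinh=2.087298; start (x,ẋ)=(0.079600, 0.381300) → end (x,ẋ)=(0.263832, 0.510794)
phase 2: p=0.2507, T=0.651, ωT=1.985159, cosh=3.708783, sinh=3.571425; start (x,ẋ)=(0.263832, 0.510794) → end (x,ẋ)=(0.897642, 2.037445)

1 0.4860 0.2638 0.5108
2 1.1370 0.8976 2.0374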